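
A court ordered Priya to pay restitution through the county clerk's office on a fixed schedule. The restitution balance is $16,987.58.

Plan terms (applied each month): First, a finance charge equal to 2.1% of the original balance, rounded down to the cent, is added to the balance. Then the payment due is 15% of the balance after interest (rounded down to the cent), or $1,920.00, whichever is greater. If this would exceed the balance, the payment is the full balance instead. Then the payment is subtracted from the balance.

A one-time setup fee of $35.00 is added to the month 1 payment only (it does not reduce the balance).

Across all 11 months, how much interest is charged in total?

$3,924.03

Month 1: $16,987.58 +$356.73 interest = $17,344.31; pay $2,601.64 (+ $35.00 fee) → $14,742.67
Month 2: $14,742.67 +$356.73 interest = $15,099.40; pay $2,264.91 → $12,834.49
Month 3: $12,834.49 +$356.73 interest = $13,191.22; pay $1,978.68 → $11,212.54
Month 4: $11,212.54 +$356.73 interest = $11,569.27; pay $1,920.00 → $9,649.27
Month 5: $9,649.27 +$356.73 interest = $10,006.00; pay $1,920.00 → $8,086.00
Month 6: $8,086.00 +$356.73 interest = $8,442.73; pay $1,920.00 → $6,522.73
Month 7: $6,522.73 +$356.73 interest = $6,879.46; pay $1,920.00 → $4,959.46
Month 8: $4,959.46 +$356.73 interest = $5,316.19; pay $1,920.00 → $3,396.19
Month 9: $3,396.19 +$356.73 interest = $3,752.92; pay $1,920.00 → $1,832.92
Month 10: $1,832.92 +$356.73 interest = $2,189.65; pay $1,920.00 → $269.65
Month 11: $269.65 +$356.73 interest = $626.38; pay $626.38 → $0.00
Total interest: $356.73 + $356.73 + $356.73 + $356.73 + $356.73 + $356.73 + $356.73 + $356.73 + $356.73 + $356.73 + $356.73 = $3,924.03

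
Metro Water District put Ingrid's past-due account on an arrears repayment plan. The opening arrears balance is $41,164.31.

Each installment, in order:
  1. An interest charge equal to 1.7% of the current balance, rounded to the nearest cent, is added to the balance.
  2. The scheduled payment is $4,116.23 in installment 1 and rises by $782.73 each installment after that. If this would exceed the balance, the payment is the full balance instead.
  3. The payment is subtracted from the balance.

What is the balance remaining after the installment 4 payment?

$22,396.28

Installment 1: opening $41,164.31; interest $699.79 → $41,864.10; payment $4,116.23; balance $37,747.87
Installment 2: opening $37,747.87; interest $641.71 → $38,389.58; payment $4,898.96; balance $33,490.62
Installment 3: opening $33,490.62; interest $569.34 → $34,059.96; payment $5,681.69; balance $28,378.27
Installment 4: opening $28,378.27; interest $482.43 → $28,860.70; payment $6,464.42; balance $22,396.28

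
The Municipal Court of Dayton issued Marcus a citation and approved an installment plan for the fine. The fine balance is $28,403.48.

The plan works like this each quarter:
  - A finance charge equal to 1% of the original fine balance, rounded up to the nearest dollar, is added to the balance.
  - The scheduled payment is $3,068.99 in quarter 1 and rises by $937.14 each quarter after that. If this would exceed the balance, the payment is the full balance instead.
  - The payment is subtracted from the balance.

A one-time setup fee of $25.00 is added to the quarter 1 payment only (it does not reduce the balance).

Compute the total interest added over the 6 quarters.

Quarter 1: opening $28,403.48; interest $285.00 → $28,688.48; payment $3,068.99 (+ $25.00 fee); balance $25,619.49
Quarter 2: opening $25,619.49; interest $285.00 → $25,904.49; payment $4,006.13; balance $21,898.36
Quarter 3: opening $21,898.36; interest $285.00 → $22,183.36; payment $4,943.27; balance $17,240.09
Quarter 4: opening $17,240.09; interest $285.00 → $17,525.09; payment $5,880.41; balance $11,644.68
Quarter 5: opening $11,644.68; interest $285.00 → $11,929.68; payment $6,817.55; balance $5,112.13
Quarter 6: opening $5,112.13; interest $285.00 → $5,397.13; payment $5,397.13; balance $0.00
Total interest: $285.00 + $285.00 + $285.00 + $285.00 + $285.00 + $285.00 = $1,710.00

$1,710.00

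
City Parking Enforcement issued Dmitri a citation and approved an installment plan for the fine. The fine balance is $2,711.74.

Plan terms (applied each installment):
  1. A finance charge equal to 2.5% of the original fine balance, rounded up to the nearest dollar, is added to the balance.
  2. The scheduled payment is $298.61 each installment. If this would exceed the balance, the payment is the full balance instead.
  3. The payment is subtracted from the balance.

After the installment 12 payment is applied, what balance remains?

$0.00

Installment 1: $2,711.74 +$68.00 interest = $2,779.74; pay $298.61 → $2,481.13
Installment 2: $2,481.13 +$68.00 interest = $2,549.13; pay $298.61 → $2,250.52
Installment 3: $2,250.52 +$68.00 interest = $2,318.52; pay $298.61 → $2,019.91
Installment 4: $2,019.91 +$68.00 interest = $2,087.91; pay $298.61 → $1,789.30
Installment 5: $1,789.30 +$68.00 interest = $1,857.30; pay $298.61 → $1,558.69
Installment 6: $1,558.69 +$68.00 interest = $1,626.69; pay $298.61 → $1,328.08
Installment 7: $1,328.08 +$68.00 interest = $1,396.08; pay $298.61 → $1,097.47
Installment 8: $1,097.47 +$68.00 interest = $1,165.47; pay $298.61 → $866.86
Installment 9: $866.86 +$68.00 interest = $934.86; pay $298.61 → $636.25
Installment 10: $636.25 +$68.00 interest = $704.25; pay $298.61 → $405.64
Installment 11: $405.64 +$68.00 interest = $473.64; pay $298.61 → $175.03
Installment 12: $175.03 +$68.00 interest = $243.03; pay $243.03 → $0.00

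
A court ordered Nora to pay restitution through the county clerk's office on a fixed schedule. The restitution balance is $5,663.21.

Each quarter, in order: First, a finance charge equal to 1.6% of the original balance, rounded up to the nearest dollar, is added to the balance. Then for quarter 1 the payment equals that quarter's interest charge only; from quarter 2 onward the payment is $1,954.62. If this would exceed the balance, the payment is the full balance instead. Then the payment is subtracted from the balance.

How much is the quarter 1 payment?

Quarter 1: opening $5,663.21; interest $91.00 → $5,754.21; payment $91.00; balance $5,663.21

$91.00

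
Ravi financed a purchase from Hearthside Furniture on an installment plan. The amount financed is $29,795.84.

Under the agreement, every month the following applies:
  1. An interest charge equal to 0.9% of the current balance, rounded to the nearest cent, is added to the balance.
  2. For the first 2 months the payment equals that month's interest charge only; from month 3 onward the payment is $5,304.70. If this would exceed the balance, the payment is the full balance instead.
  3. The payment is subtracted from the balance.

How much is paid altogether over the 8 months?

Month 1: $29,795.84 +$268.16 interest = $30,064.00; pay $268.16 → $29,795.84
Month 2: $29,795.84 +$268.16 interest = $30,064.00; pay $268.16 → $29,795.84
Month 3: $29,795.84 +$268.16 interest = $30,064.00; pay $5,304.70 → $24,759.30
Month 4: $24,759.30 +$222.83 interest = $24,982.13; pay $5,304.70 → $19,677.43
Month 5: $19,677.43 +$177.10 interest = $19,854.53; pay $5,304.70 → $14,549.83
Month 6: $14,549.83 +$130.95 interest = $14,680.78; pay $5,304.70 → $9,376.08
Month 7: $9,376.08 +$84.38 interest = $9,460.46; pay $5,304.70 → $4,155.76
Month 8: $4,155.76 +$37.40 interest = $4,193.16; pay $4,193.16 → $0.00
Total paid: $31,252.98

$31,252.98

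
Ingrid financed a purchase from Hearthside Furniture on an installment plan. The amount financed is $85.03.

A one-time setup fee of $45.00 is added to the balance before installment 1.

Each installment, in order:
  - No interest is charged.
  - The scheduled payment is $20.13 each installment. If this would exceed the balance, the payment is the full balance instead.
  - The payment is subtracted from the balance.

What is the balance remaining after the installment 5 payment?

Installment 1: opening $130.03; payment $20.13; balance $109.90
Installment 2: opening $109.90; payment $20.13; balance $89.77
Installment 3: opening $89.77; payment $20.13; balance $69.64
Installment 4: opening $69.64; payment $20.13; balance $49.51
Installment 5: opening $49.51; payment $20.13; balance $29.38

$29.38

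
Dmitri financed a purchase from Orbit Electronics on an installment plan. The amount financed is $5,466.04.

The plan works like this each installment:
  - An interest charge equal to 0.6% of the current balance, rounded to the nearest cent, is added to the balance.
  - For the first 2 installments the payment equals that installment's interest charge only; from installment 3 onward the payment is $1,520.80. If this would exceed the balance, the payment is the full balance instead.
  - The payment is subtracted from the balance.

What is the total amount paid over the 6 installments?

$5,609.05

# | Opening | Interest | Payment | End bal
1 | $5,466.04 | $32.80 | $32.80 | $5,466.04
2 | $5,466.04 | $32.80 | $32.80 | $5,466.04
3 | $5,466.04 | $32.80 | $1,520.80 | $3,978.04
4 | $3,978.04 | $23.87 | $1,520.80 | $2,481.11
5 | $2,481.11 | $14.89 | $1,520.80 | $975.20
6 | $975.20 | $5.85 | $981.05 | $0.00
Total paid: $5,609.05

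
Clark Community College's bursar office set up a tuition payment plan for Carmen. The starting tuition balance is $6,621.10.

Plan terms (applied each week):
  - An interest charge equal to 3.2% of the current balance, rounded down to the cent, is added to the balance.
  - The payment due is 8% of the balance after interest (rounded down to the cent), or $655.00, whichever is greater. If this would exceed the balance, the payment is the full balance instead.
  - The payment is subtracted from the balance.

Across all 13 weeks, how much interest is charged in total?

Week 1: opening $6,621.10; interest $211.87 → $6,832.97; payment $655.00; balance $6,177.97
Week 2: opening $6,177.97; interest $197.69 → $6,375.66; payment $655.00; balance $5,720.66
Week 3: opening $5,720.66; interest $183.06 → $5,903.72; payment $655.00; balance $5,248.72
Week 4: opening $5,248.72; interest $167.95 → $5,416.67; payment $655.00; balance $4,761.67
Week 5: opening $4,761.67; interest $152.37 → $4,914.04; payment $655.00; balance $4,259.04
Week 6: opening $4,259.04; interest $136.28 → $4,395.32; payment $655.00; balance $3,740.32
Week 7: opening $3,740.32; interest $119.69 → $3,860.01; payment $655.00; balance $3,205.01
Week 8: opening $3,205.01; interest $102.56 → $3,307.57; payment $655.00; balance $2,652.57
Week 9: opening $2,652.57; interest $84.88 → $2,737.45; payment $655.00; balance $2,082.45
Week 10: opening $2,082.45; interest $66.63 → $2,149.08; payment $655.00; balance $1,494.08
Week 11: opening $1,494.08; interest $47.81 → $1,541.89; payment $655.00; balance $886.89
Week 12: opening $886.89; interest $28.38 → $915.27; payment $655.00; balance $260.27
Week 13: opening $260.27; interest $8.32 → $268.59; payment $268.59; balance $0.00
Total interest: $211.87 + $197.69 + $183.06 + $167.95 + $152.37 + $136.28 + $119.69 + $102.56 + $84.88 + $66.63 + $47.81 + $28.38 + $8.32 = $1,507.49

$1,507.49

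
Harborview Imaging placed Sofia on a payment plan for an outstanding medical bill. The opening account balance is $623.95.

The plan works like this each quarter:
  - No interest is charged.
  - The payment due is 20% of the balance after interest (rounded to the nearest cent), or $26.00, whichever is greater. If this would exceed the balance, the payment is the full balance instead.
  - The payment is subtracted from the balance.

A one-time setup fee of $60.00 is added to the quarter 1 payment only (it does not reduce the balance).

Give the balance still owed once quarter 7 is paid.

$130.86

Quarter 1: $623.95 − $124.79 (+ $60.00 fee) → $499.16
Quarter 2: $499.16 − $99.83 → $399.33
Quarter 3: $399.33 − $79.87 → $319.46
Quarter 4: $319.46 − $63.89 → $255.57
Quarter 5: $255.57 − $51.11 → $204.46
Quarter 6: $204.46 − $40.89 → $163.57
Quarter 7: $163.57 − $32.71 → $130.86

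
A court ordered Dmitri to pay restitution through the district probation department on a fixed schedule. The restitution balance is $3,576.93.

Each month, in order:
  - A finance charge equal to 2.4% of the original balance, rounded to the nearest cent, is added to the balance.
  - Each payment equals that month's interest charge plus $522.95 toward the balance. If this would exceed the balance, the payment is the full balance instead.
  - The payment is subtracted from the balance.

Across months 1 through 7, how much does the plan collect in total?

$4,177.88

# | Opening | Interest | Payment | End bal
1 | $3,576.93 | $85.85 | $608.80 | $3,053.98
2 | $3,053.98 | $85.85 | $608.80 | $2,531.03
3 | $2,531.03 | $85.85 | $608.80 | $2,008.08
4 | $2,008.08 | $85.85 | $608.80 | $1,485.13
5 | $1,485.13 | $85.85 | $608.80 | $962.18
6 | $962.18 | $85.85 | $608.80 | $439.23
7 | $439.23 | $85.85 | $525.08 | $0.00
Total paid: $4,177.88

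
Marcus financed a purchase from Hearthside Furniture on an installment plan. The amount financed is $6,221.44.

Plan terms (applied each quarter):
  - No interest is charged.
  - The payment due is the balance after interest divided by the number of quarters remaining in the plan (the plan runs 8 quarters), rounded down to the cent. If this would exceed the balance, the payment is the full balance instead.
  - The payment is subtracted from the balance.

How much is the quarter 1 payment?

$777.68

# | Opening | Payment | End bal
1 | $6,221.44 | $777.68 | $5,443.76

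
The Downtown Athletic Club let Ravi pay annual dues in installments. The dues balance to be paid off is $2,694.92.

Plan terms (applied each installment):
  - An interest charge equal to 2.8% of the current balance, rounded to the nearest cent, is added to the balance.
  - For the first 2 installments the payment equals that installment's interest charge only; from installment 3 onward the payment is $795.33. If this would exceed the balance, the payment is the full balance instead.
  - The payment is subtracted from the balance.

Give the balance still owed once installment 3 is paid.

$1,975.05

Installment 1: $2,694.92 +$75.46 interest = $2,770.38; pay $75.46 → $2,694.92
Installment 2: $2,694.92 +$75.46 interest = $2,770.38; pay $75.46 → $2,694.92
Installment 3: $2,694.92 +$75.46 interest = $2,770.38; pay $795.33 → $1,975.05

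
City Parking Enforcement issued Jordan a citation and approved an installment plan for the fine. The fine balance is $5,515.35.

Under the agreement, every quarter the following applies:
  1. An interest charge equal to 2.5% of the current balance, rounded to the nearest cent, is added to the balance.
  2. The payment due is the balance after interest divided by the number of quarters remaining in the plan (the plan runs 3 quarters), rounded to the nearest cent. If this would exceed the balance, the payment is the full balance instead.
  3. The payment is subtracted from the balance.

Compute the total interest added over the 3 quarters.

Quarter 1: opening $5,515.35; interest $137.88 → $5,653.23; payment $1,884.41; balance $3,768.82
Quarter 2: opening $3,768.82; interest $94.22 → $3,863.04; payment $1,931.52; balance $1,931.52
Quarter 3: opening $1,931.52; interest $48.29 → $1,979.81; payment $1,979.81; balance $0.00
Total interest: $137.88 + $94.22 + $48.29 = $280.39

$280.39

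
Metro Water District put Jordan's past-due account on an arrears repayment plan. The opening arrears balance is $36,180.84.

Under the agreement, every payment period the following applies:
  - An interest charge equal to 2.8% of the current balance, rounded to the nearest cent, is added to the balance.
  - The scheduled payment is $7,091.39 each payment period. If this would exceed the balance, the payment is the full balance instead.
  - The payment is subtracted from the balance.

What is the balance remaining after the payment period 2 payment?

Payment period 1: $36,180.84 +$1,013.06 interest = $37,193.90; pay $7,091.39 → $30,102.51
Payment period 2: $30,102.51 +$842.87 interest = $30,945.38; pay $7,091.39 → $23,853.99

$23,853.99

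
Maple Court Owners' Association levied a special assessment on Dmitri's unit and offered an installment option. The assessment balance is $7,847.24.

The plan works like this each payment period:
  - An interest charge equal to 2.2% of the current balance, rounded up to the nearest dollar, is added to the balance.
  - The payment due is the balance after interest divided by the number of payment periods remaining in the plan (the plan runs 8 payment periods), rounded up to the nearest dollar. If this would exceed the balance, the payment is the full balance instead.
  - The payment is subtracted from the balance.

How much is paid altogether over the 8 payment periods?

$8,671.24

Payment period 1: opening $7,847.24; interest $173.00 → $8,020.24; payment $1,003.00; balance $7,017.24
Payment period 2: opening $7,017.24; interest $155.00 → $7,172.24; payment $1,025.00; balance $6,147.24
Payment period 3: opening $6,147.24; interest $136.00 → $6,283.24; payment $1,048.00; balance $5,235.24
Payment period 4: opening $5,235.24; interest $116.00 → $5,351.24; payment $1,071.00; balance $4,280.24
Payment period 5: opening $4,280.24; interest $95.00 → $4,375.24; payment $1,094.00; balance $3,281.24
Payment period 6: opening $3,281.24; interest $73.00 → $3,354.24; payment $1,119.00; balance $2,235.24
Payment period 7: opening $2,235.24; interest $50.00 → $2,285.24; payment $1,143.00; balance $1,142.24
Payment period 8: opening $1,142.24; interest $26.00 → $1,168.24; payment $1,168.24; balance $0.00
Total paid: $8,671.24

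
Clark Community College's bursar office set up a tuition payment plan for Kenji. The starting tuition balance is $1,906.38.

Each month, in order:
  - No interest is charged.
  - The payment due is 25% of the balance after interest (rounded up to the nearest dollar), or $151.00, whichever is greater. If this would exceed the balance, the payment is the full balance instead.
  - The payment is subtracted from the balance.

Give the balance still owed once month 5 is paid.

$451.38

Month 1: $1,906.38 − $477.00 → $1,429.38
Month 2: $1,429.38 − $358.00 → $1,071.38
Month 3: $1,071.38 − $268.00 → $803.38
Month 4: $803.38 − $201.00 → $602.38
Month 5: $602.38 − $151.00 → $451.38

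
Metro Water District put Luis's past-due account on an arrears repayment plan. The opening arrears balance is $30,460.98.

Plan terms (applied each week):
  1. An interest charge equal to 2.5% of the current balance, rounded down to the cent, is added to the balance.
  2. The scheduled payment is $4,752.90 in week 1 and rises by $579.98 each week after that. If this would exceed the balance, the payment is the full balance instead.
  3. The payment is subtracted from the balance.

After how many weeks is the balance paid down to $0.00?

Week 1: $30,460.98 +$761.52 interest = $31,222.50; pay $4,752.90 → $26,469.60
Week 2: $26,469.60 +$661.74 interest = $27,131.34; pay $5,332.88 → $21,798.46
Week 3: $21,798.46 +$544.96 interest = $22,343.42; pay $5,912.86 → $16,430.56
Week 4: $16,430.56 +$410.76 interest = $16,841.32; pay $6,492.84 → $10,348.48
Week 5: $10,348.48 +$258.71 interest = $10,607.19; pay $7,072.82 → $3,534.37
Week 6: $3,534.37 +$88.35 interest = $3,622.72; pay $3,622.72 → $0.00
Balance reaches $0.00 in week 6.

6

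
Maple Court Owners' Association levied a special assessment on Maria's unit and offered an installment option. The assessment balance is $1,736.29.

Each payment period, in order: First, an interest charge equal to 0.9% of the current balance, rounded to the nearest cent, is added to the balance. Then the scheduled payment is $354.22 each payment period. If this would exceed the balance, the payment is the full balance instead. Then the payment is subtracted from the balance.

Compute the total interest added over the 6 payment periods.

$47.49

Payment period 1: opening $1,736.29; interest $15.63 → $1,751.92; payment $354.22; balance $1,397.70
Payment period 2: opening $1,397.70; interest $12.58 → $1,410.28; payment $354.22; balance $1,056.06
Payment period 3: opening $1,056.06; interest $9.50 → $1,065.56; payment $354.22; balance $711.34
Payment period 4: opening $711.34; interest $6.40 → $717.74; payment $354.22; balance $363.52
Payment period 5: opening $363.52; interest $3.27 → $366.79; payment $354.22; balance $12.57
Payment period 6: opening $12.57; interest $0.11 → $12.68; payment $12.68; balance $0.00
Total interest: $15.63 + $12.58 + $9.50 + $6.40 + $3.27 + $0.11 = $47.49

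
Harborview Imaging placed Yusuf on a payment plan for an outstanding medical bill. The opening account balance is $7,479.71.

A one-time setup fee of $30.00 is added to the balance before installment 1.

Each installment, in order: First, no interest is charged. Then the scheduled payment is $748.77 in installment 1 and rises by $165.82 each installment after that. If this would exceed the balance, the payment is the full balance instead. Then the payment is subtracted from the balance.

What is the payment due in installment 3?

$1,080.41

Installment 1: $7,509.71 − $748.77 → $6,760.94
Installment 2: $6,760.94 − $914.59 → $5,846.35
Installment 3: $5,846.35 − $1,080.41 → $4,765.94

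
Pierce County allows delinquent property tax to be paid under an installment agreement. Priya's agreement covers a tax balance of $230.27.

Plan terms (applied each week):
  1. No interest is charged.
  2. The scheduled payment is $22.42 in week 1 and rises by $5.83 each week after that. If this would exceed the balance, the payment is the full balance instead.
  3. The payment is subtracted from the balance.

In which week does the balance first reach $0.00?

# | Opening | Payment | End bal
1 | $230.27 | $22.42 | $207.85
2 | $207.85 | $28.25 | $179.60
3 | $179.60 | $34.08 | $145.52
4 | $145.52 | $39.91 | $105.61
5 | $105.61 | $45.74 | $59.87
6 | $59.87 | $51.57 | $8.30
7 | $8.30 | $8.30 | $0.00
Balance reaches $0.00 in week 7.

7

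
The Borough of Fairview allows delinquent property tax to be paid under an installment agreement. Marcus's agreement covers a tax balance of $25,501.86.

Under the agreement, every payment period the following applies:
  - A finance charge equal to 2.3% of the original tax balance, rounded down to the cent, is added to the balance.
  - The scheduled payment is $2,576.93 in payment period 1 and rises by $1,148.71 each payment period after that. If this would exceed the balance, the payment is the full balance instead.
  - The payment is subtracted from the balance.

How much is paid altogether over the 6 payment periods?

$29,021.10

# | Opening | Interest | Payment | End bal
1 | $25,501.86 | $586.54 | $2,576.93 | $23,511.47
2 | $23,511.47 | $586.54 | $3,725.64 | $20,372.37
3 | $20,372.37 | $586.54 | $4,874.35 | $16,084.56
4 | $16,084.56 | $586.54 | $6,023.06 | $10,648.04
5 | $10,648.04 | $586.54 | $7,171.77 | $4,062.81
6 | $4,062.81 | $586.54 | $4,649.35 | $0.00
Total paid: $29,021.10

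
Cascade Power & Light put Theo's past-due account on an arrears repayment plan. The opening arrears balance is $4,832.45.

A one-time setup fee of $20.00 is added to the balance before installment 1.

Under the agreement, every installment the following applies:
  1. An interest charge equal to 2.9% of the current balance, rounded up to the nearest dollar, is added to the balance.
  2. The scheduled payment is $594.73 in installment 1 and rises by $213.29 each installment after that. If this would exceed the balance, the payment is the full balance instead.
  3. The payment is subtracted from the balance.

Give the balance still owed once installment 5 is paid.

Installment 1: opening $4,852.45; interest $141.00 → $4,993.45; payment $594.73; balance $4,398.72
Installment 2: opening $4,398.72; interest $128.00 → $4,526.72; payment $808.02; balance $3,718.70
Installment 3: opening $3,718.70; interest $108.00 → $3,826.70; payment $1,021.31; balance $2,805.39
Installment 4: opening $2,805.39; interest $82.00 → $2,887.39; payment $1,234.60; balance $1,652.79
Installment 5: opening $1,652.79; interest $48.00 → $1,700.79; payment $1,447.89; balance $252.90

$252.90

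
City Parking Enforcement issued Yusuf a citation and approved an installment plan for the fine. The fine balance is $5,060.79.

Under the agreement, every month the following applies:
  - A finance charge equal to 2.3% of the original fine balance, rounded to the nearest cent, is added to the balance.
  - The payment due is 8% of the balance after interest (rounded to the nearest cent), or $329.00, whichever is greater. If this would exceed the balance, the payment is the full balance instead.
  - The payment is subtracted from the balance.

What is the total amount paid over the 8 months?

$2,837.96

# | Opening | Interest | Payment | End bal
1 | $5,060.79 | $116.40 | $414.18 | $4,763.01
2 | $4,763.01 | $116.40 | $390.35 | $4,489.06
3 | $4,489.06 | $116.40 | $368.44 | $4,237.02
4 | $4,237.02 | $116.40 | $348.27 | $4,005.15
5 | $4,005.15 | $116.40 | $329.72 | $3,791.83
6 | $3,791.83 | $116.40 | $329.00 | $3,579.23
7 | $3,579.23 | $116.40 | $329.00 | $3,366.63
8 | $3,366.63 | $116.40 | $329.00 | $3,154.03
Total paid: $2,837.96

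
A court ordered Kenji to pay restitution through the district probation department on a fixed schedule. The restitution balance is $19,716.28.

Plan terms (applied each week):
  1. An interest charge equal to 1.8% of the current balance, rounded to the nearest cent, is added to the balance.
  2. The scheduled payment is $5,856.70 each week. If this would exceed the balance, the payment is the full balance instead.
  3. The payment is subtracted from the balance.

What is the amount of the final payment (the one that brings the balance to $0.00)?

Week 1: $19,716.28 +$354.89 interest = $20,071.17; pay $5,856.70 → $14,214.47
Week 2: $14,214.47 +$255.86 interest = $14,470.33; pay $5,856.70 → $8,613.63
Week 3: $8,613.63 +$155.05 interest = $8,768.68; pay $5,856.70 → $2,911.98
Week 4: $2,911.98 +$52.42 interest = $2,964.40; pay $2,964.40 → $0.00

$2,964.40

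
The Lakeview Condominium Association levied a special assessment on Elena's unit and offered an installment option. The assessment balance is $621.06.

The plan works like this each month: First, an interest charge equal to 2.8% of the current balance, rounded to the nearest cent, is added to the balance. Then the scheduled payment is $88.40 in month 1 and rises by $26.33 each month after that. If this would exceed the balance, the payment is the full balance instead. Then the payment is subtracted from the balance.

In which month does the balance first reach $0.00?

5

Month 1: $621.06 +$17.39 interest = $638.45; pay $88.40 → $550.05
Month 2: $550.05 +$15.40 interest = $565.45; pay $114.73 → $450.72
Month 3: $450.72 +$12.62 interest = $463.34; pay $141.06 → $322.28
Month 4: $322.28 +$9.02 interest = $331.30; pay $167.39 → $163.91
Month 5: $163.91 +$4.59 interest = $168.50; pay $168.50 → $0.00
Balance reaches $0.00 in month 5.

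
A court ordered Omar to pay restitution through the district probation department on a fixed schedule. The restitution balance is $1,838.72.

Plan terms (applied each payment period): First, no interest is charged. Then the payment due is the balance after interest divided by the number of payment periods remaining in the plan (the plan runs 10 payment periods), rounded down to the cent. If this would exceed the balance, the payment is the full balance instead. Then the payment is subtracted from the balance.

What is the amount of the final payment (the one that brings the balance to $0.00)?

$183.88

Payment period 1: opening $1,838.72; payment $183.87; balance $1,654.85
Payment period 2: opening $1,654.85; payment $183.87; balance $1,470.98
Payment period 3: opening $1,470.98; payment $183.87; balance $1,287.11
Payment period 4: opening $1,287.11; payment $183.87; balance $1,103.24
Payment period 5: opening $1,103.24; payment $183.87; balance $919.37
Payment period 6: opening $919.37; payment $183.87; balance $735.50
Payment period 7: opening $735.50; payment $183.87; balance $551.63
Payment period 8: opening $551.63; payment $183.87; balance $367.76
Payment period 9: opening $367.76; payment $183.88; balance $183.88
Payment period 10: opening $183.88; payment $183.88; balance $0.00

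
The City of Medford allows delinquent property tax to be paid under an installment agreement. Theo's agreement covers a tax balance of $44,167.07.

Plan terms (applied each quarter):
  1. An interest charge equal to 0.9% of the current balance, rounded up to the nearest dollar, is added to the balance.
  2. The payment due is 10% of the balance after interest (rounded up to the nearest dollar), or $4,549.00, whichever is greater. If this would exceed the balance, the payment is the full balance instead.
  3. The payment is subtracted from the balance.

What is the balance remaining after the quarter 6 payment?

Quarter 1: opening $44,167.07; interest $398.00 → $44,565.07; payment $4,549.00; balance $40,016.07
Quarter 2: opening $40,016.07; interest $361.00 → $40,377.07; payment $4,549.00; balance $35,828.07
Quarter 3: opening $35,828.07; interest $323.00 → $36,151.07; payment $4,549.00; balance $31,602.07
Quarter 4: opening $31,602.07; interest $285.00 → $31,887.07; payment $4,549.00; balance $27,338.07
Quarter 5: opening $27,338.07; interest $247.00 → $27,585.07; payment $4,549.00; balance $23,036.07
Quarter 6: opening $23,036.07; interest $208.00 → $23,244.07; payment $4,549.00; balance $18,695.07

$18,695.07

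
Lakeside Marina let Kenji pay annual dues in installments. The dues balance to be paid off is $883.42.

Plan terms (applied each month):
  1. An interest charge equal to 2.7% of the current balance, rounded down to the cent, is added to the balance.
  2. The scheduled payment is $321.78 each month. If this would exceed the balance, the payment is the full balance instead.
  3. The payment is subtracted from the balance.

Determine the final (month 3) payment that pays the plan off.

# | Opening | Interest | Payment | End bal
1 | $883.42 | $23.85 | $321.78 | $585.49
2 | $585.49 | $15.80 | $321.78 | $279.51
3 | $279.51 | $7.54 | $287.05 | $0.00

$287.05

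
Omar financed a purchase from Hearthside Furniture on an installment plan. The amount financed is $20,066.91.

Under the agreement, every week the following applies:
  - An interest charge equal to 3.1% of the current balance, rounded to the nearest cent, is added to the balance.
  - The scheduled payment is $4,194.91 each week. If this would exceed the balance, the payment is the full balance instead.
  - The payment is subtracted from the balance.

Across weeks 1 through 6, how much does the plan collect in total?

Week 1: $20,066.91 +$622.07 interest = $20,688.98; pay $4,194.91 → $16,494.07
Week 2: $16,494.07 +$511.32 interest = $17,005.39; pay $4,194.91 → $12,810.48
Week 3: $12,810.48 +$397.12 interest = $13,207.60; pay $4,194.91 → $9,012.69
Week 4: $9,012.69 +$279.39 interest = $9,292.08; pay $4,194.91 → $5,097.17
Week 5: $5,097.17 +$158.01 interest = $5,255.18; pay $4,194.91 → $1,060.27
Week 6: $1,060.27 +$32.87 interest = $1,093.14; pay $1,093.14 → $0.00
Total paid: $22,067.69

$22,067.69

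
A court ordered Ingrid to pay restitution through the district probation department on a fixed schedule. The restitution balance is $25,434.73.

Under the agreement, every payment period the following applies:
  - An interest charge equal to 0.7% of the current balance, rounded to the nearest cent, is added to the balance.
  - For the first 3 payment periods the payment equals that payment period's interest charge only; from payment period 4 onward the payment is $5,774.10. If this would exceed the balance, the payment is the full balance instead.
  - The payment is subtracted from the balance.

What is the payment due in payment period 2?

$178.04

Payment period 1: opening $25,434.73; interest $178.04 → $25,612.77; payment $178.04; balance $25,434.73
Payment period 2: opening $25,434.73; interest $178.04 → $25,612.77; payment $178.04; balance $25,434.73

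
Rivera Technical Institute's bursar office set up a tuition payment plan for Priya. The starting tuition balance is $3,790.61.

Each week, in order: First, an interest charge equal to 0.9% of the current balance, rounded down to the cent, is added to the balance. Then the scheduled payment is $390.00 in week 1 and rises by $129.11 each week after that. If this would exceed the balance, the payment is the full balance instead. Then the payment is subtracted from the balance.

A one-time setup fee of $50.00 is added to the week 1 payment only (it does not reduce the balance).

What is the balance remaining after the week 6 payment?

Week 1: $3,790.61 +$34.11 interest = $3,824.72; pay $390.00 (+ $50.00 fee) → $3,434.72
Week 2: $3,434.72 +$30.91 interest = $3,465.63; pay $519.11 → $2,946.52
Week 3: $2,946.52 +$26.51 interest = $2,973.03; pay $648.22 → $2,324.81
Week 4: $2,324.81 +$20.92 interest = $2,345.73; pay $777.33 → $1,568.40
Week 5: $1,568.40 +$14.11 interest = $1,582.51; pay $906.44 → $676.07
Week 6: $676.07 +$6.08 interest = $682.15; pay $682.15 → $0.00

$0.00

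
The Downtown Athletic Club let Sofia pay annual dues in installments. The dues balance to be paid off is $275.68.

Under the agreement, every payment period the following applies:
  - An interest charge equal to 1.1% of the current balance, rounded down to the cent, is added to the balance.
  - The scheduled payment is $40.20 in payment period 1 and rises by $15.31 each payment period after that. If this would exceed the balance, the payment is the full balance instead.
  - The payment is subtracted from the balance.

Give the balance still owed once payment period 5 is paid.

$0.00

Payment period 1: opening $275.68; interest $3.03 → $278.71; payment $40.20; balance $238.51
Payment period 2: opening $238.51; interest $2.62 → $241.13; payment $55.51; balance $185.62
Payment period 3: opening $185.62; interest $2.04 → $187.66; payment $70.82; balance $116.84
Payment period 4: opening $116.84; interest $1.28 → $118.12; payment $86.13; balance $31.99
Payment period 5: opening $31.99; interest $0.35 → $32.34; payment $32.34; balance $0.00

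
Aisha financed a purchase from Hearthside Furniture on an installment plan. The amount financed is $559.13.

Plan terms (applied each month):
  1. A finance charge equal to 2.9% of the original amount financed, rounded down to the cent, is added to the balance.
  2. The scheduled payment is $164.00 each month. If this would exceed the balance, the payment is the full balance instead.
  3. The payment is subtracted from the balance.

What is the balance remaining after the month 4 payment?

Month 1: $559.13 +$16.21 interest = $575.34; pay $164.00 → $411.34
Month 2: $411.34 +$16.21 interest = $427.55; pay $164.00 → $263.55
Month 3: $263.55 +$16.21 interest = $279.76; pay $164.00 → $115.76
Month 4: $115.76 +$16.21 interest = $131.97; pay $131.97 → $0.00

$0.00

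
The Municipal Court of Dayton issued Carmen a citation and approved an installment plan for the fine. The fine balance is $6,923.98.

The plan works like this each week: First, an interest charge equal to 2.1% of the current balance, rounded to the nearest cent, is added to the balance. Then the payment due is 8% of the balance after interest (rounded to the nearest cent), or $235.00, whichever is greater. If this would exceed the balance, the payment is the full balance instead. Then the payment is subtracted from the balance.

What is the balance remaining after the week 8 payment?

# | Opening | Interest | Payment | End bal
1 | $6,923.98 | $145.40 | $565.55 | $6,503.83
2 | $6,503.83 | $136.58 | $531.23 | $6,109.18
3 | $6,109.18 | $128.29 | $499.00 | $5,738.47
4 | $5,738.47 | $120.51 | $468.72 | $5,390.26
5 | $5,390.26 | $113.20 | $440.28 | $5,063.18
6 | $5,063.18 | $106.33 | $413.56 | $4,755.95
7 | $4,755.95 | $99.87 | $388.47 | $4,467.35
8 | $4,467.35 | $93.81 | $364.89 | $4,196.27

$4,196.27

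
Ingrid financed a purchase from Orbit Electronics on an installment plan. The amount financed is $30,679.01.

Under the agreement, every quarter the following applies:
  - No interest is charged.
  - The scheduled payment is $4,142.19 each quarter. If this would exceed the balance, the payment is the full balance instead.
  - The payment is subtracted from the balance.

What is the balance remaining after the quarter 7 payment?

$1,683.68

Quarter 1: opening $30,679.01; payment $4,142.19; balance $26,536.82
Quarter 2: opening $26,536.82; payment $4,142.19; balance $22,394.63
Quarter 3: opening $22,394.63; payment $4,142.19; balance $18,252.44
Quarter 4: opening $18,252.44; payment $4,142.19; balance $14,110.25
Quarter 5: opening $14,110.25; payment $4,142.19; balance $9,968.06
Quarter 6: opening $9,968.06; payment $4,142.19; balance $5,825.87
Quarter 7: opening $5,825.87; payment $4,142.19; balance $1,683.68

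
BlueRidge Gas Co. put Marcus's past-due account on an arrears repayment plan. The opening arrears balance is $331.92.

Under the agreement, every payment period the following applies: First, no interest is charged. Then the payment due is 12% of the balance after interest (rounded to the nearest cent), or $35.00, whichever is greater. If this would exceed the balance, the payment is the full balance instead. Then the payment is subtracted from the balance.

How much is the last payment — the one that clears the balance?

$12.04

Payment period 1: $331.92 − $39.83 → $292.09
Payment period 2: $292.09 − $35.05 → $257.04
Payment period 3: $257.04 − $35.00 → $222.04
Payment period 4: $222.04 − $35.00 → $187.04
Payment period 5: $187.04 − $35.00 → $152.04
Payment period 6: $152.04 − $35.00 → $117.04
Payment period 7: $117.04 − $35.00 → $82.04
Payment period 8: $82.04 − $35.00 → $47.04
Payment period 9: $47.04 − $35.00 → $12.04
Payment period 10: $12.04 − $12.04 → $0.00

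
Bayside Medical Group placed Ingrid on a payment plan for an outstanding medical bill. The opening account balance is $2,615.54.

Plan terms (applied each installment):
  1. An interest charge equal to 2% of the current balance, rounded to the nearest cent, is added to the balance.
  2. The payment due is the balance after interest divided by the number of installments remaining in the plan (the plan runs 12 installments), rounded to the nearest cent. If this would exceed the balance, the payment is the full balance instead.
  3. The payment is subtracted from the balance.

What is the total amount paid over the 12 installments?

$2,981.79

Installment 1: $2,615.54 +$52.31 interest = $2,667.85; pay $222.32 → $2,445.53
Installment 2: $2,445.53 +$48.91 interest = $2,494.44; pay $226.77 → $2,267.67
Installment 3: $2,267.67 +$45.35 interest = $2,313.02; pay $231.30 → $2,081.72
Installment 4: $2,081.72 +$41.63 interest = $2,123.35; pay $235.93 → $1,887.42
Installment 5: $1,887.42 +$37.75 interest = $1,925.17; pay $240.65 → $1,684.52
Installment 6: $1,684.52 +$33.69 interest = $1,718.21; pay $245.46 → $1,472.75
Installment 7: $1,472.75 +$29.46 interest = $1,502.21; pay $250.37 → $1,251.84
Installment 8: $1,251.84 +$25.04 interest = $1,276.88; pay $255.38 → $1,021.50
Installment 9: $1,021.50 +$20.43 interest = $1,041.93; pay $260.48 → $781.45
Installment 10: $781.45 +$15.63 interest = $797.08; pay $265.69 → $531.39
Installment 11: $531.39 +$10.63 interest = $542.02; pay $271.01 → $271.01
Installment 12: $271.01 +$5.42 interest = $276.43; pay $276.43 → $0.00
Total paid: $2,981.79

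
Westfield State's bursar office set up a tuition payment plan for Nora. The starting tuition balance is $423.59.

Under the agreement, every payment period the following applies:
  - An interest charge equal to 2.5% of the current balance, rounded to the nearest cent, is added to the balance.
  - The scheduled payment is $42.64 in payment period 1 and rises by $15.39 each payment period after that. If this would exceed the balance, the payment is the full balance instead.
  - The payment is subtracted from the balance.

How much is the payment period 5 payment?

Payment period 1: $423.59 +$10.59 interest = $434.18; pay $42.64 → $391.54
Payment period 2: $391.54 +$9.79 interest = $401.33; pay $58.03 → $343.30
Payment period 3: $343.30 +$8.58 interest = $351.88; pay $73.42 → $278.46
Payment period 4: $278.46 +$6.96 interest = $285.42; pay $88.81 → $196.61
Payment period 5: $196.61 +$4.92 interest = $201.53; pay $104.20 → $97.33

$104.20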